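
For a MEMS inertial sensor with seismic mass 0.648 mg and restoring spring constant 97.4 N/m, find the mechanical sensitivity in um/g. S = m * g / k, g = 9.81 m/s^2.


Step 1: Convert mass: m = 0.648 mg = 6.48e-07 kg
Step 2: S = m * g / k = 6.48e-07 * 9.81 / 97.4
Step 3: S = 6.53e-08 m/g
Step 4: Convert to um/g: S = 0.065 um/g


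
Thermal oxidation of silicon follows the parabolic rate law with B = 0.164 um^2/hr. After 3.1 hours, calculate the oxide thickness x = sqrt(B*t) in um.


Step 1: Compute B*t = 0.164 * 3.1 = 0.5084
Step 2: x = sqrt(0.5084)
x = 0.713 um


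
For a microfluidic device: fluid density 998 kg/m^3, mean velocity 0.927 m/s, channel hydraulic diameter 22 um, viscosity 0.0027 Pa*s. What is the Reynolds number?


Step 1: Convert Dh to meters: Dh = 22e-6 m
Step 2: Re = rho * v * Dh / mu
Re = 998 * 0.927 * 22e-6 / 0.0027
Re = 7.538


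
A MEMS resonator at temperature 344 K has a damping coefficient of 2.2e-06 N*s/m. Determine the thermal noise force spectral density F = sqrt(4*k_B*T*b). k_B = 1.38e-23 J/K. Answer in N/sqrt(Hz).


Step 1: Compute 4 * k_B * T * b
= 4 * 1.38e-23 * 344 * 2.2e-06
= 4.1775e-26 N^2/Hz
Step 2: F_noise = sqrt(4.1775e-26)
F_noise = 2.04e-13 N/sqrt(Hz)


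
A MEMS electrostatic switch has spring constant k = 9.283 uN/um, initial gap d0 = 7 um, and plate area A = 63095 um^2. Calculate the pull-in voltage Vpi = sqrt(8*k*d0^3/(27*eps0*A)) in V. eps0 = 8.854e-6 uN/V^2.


Step 1: Compute numerator: 8 * k * d0^3 = 8 * 9.283 * 7^3 = 25472.552
Step 2: Compute denominator: 27 * eps0 * A = 27 * 8.854e-6 * 63095 = 15.083365
Step 3: Vpi = sqrt(25472.552 / 15.083365)
Vpi = 41.09 V


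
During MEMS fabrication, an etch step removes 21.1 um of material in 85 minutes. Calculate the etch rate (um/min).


Step 1: Etch rate = depth / time
Step 2: rate = 21.1 / 85
rate = 0.248 um/min


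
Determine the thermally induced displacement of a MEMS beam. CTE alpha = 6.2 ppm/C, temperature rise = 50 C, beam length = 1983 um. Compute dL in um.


Step 1: Convert CTE: alpha = 6.2 ppm/C = 6.2e-6 /C
Step 2: dL = 6.2e-6 * 50 * 1983
dL = 0.6147 um


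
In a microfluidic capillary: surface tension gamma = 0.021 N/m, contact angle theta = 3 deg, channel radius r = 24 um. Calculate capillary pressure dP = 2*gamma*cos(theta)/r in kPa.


Step 1: cos(3 deg) = 0.9986
Step 2: Convert r to m: r = 24e-6 m
Step 3: dP = 2 * 0.021 * 0.9986 / 24e-6 = 1747.6 Pa
Step 4: Convert Pa to kPa (divide by 1000).
dP = 1.75 kPa


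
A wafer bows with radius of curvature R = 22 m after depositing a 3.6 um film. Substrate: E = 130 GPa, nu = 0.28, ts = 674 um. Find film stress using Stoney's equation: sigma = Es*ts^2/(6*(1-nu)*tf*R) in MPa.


Step 1: Compute numerator: Es * ts^2 = 130 * 674^2 = 59055880 (GPa*um^2)
Step 2: Compute denominator (R in um): 6*(1-nu)*tf*R = 6*0.72*3.6*22e6 = 342144000.0 (um^2)
Step 3: sigma (GPa) = 59055880 / 342144000.0 = 1.72605e-01 GPa
Step 4: Convert to MPa (x1000): sigma = 172.6 MPa


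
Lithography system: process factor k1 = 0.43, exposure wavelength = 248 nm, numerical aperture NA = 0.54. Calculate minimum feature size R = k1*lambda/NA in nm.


Step 1: Identify values: k1 = 0.43, lambda = 248 nm, NA = 0.54
Step 2: R = k1 * lambda / NA
R = 0.43 * 248 / 0.54
R = 197.5 nm


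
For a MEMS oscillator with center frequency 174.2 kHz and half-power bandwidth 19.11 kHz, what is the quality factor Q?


Step 1: Q = f0 / bandwidth
Step 2: Q = 174.2 / 19.11
Q = 9.1


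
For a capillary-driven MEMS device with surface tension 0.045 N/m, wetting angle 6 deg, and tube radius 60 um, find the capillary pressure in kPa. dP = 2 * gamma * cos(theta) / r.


Step 1: cos(6 deg) = 0.9945
Step 2: Convert r to m: r = 60e-6 m
Step 3: dP = 2 * 0.045 * 0.9945 / 60e-6 = 1491.8 Pa
Step 4: Convert Pa to kPa (divide by 1000).
dP = 1.49 kPa


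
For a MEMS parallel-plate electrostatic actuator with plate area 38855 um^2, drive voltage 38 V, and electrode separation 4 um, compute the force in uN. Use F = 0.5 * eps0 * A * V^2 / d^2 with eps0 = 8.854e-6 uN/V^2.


Step 1: Identify parameters.
eps0 = 8.854e-6 uN/V^2, A = 38855 um^2, V = 38 V, d = 4 um
Step 2: Compute V^2 = 38^2 = 1444
Step 3: Compute d^2 = 4^2 = 16
Step 4: F = 0.5 * 8.854e-6 * 38855 * 1444 / 16
F = 15.524 uN


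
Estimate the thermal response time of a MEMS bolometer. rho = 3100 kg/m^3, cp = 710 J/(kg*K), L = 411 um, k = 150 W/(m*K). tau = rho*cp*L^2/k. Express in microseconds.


Step 1: Convert L to m: L = 411e-6 m
Step 2: L^2 = (411e-6)^2 = 1.68921e-07 m^2
Step 3: tau = 3100 * 710 * 1.68921e-07 / 150 = 2.47863414e-03 s
Step 4: Convert to microseconds (multiply by 1e6).
tau = 2478.634 us


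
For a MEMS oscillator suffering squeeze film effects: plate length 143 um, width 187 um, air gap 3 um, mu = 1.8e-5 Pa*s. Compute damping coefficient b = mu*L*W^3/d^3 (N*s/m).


Step 1: Convert to SI.
L = 143e-6 m, W = 187e-6 m, d = 3e-6 m
Step 2: W^3 = (187e-6)^3 = 6.54e-12 m^3
Step 3: d^3 = (3e-6)^3 = 2.70e-17 m^3
Step 4: b = 1.8e-5 * 143e-6 * 6.54e-12 / 2.70e-17
b = 6.23e-04 N*s/m


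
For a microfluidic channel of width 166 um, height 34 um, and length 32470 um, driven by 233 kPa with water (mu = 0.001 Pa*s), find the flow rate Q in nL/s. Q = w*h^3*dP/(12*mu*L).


Step 1: Convert all dimensions to SI (meters).
w = 166e-6 m, h = 34e-6 m, L = 32470e-6 m, dP = 233e3 Pa
Step 2: Q = w * h^3 * dP / (12 * mu * L)
Q = 166e-6 * (34e-6)^3 * 233e3 / (12 * 0.001 * 32470e-6) = 3.9015504e-09 m^3/s
Step 3: Convert Q from m^3/s to nL/s (1 m^3 = 1e12 nL, so multiply by 1e12).
Q = 3901.55 nL/s


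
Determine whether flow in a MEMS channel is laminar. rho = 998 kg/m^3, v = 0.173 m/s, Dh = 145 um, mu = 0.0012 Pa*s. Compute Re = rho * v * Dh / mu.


Step 1: Convert Dh to meters: Dh = 145e-6 m
Step 2: Re = rho * v * Dh / mu
Re = 998 * 0.173 * 145e-6 / 0.0012
Re = 20.862
Since Re = 20.862 is below ~2300, the flow is laminar.


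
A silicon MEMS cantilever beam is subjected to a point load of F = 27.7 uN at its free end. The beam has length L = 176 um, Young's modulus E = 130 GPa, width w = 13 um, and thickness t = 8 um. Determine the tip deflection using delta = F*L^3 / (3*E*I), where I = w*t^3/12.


Step 1: Calculate the second moment of area.
I = w * t^3 / 12 = 13 * 8^3 / 12 = 554.6667 um^4
Step 2: Convert E to consistent units (1 GPa = 1000 uN/um^2).
E = 130 GPa = 130000 uN/um^2
Step 3: Calculate tip deflection.
delta = F * L^3 / (3 * E * I)
delta = 27.7 * 176^3 / (3 * 130000 * 554.6667)
delta = 0.6981 um


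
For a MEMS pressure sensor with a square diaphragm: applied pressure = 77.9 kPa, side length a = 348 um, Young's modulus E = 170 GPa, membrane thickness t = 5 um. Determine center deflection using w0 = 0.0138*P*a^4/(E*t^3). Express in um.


Step 1: Convert pressure to compatible units (E is in GPa, so P in GPa).
P = 77.9 kPa = 77.9e-6 GPa
Step 2: Compute numerator: 0.0138 * P * a^4.
a^4 = 348^4 = 14666178816
numerator = 0.0138 * 77.9e-6 * 14666178816 = 1.57664e+04
Step 3: Compute denominator: E * t^3 = 170 * 5^3 = 21250
Step 4: w0 = numerator / denominator = 1.57664e+04 / 21250 = 0.7419 um


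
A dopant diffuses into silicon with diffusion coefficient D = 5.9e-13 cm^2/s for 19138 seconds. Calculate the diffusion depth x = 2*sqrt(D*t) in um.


Step 1: Compute D*t = 5.9e-13 * 19138 = 1.129142e-08 cm^2
Step 2: sqrt(D*t) = 1.06261e-04 cm
Step 3: x = 2 * 1.06261e-04 cm = 2.12522e-04 cm
Step 4: Convert to um (1 cm = 1e4 um): x = 2.125 um


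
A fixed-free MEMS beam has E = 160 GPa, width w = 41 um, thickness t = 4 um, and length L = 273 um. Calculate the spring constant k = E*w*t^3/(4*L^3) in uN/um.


Step 1: Convert E to consistent units (1 GPa = 1000 uN/um^2).
E = 160 GPa = 160000 uN/um^2
Step 2: Compute t^3 = 4^3 = 64
Step 3: Compute L^3 = 273^3 = 20346417
Step 4: k = 160000 * 41 * 64 / (4 * 20346417)
k = 5.1586 uN/um


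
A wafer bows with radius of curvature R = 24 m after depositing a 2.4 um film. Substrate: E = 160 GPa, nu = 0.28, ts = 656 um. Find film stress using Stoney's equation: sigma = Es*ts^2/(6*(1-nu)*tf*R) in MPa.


Step 1: Compute numerator: Es * ts^2 = 160 * 656^2 = 68853760 (GPa*um^2)
Step 2: Compute denominator (R in um): 6*(1-nu)*tf*R = 6*0.72*2.4*24e6 = 248832000.0 (um^2)
Step 3: sigma (GPa) = 68853760 / 248832000.0 = 2.76708e-01 GPa
Step 4: Convert to MPa (x1000): sigma = 276.7 MPa


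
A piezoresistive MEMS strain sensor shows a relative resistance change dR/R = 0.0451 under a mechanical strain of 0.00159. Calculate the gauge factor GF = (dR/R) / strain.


Step 1: Identify values.
dR/R = 0.0451, strain = 0.00159
Step 2: GF = (dR/R) / strain = 0.0451 / 0.00159
GF = 28.4


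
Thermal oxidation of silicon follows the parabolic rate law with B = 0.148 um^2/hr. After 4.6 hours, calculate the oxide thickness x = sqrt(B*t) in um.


Step 1: Compute B*t = 0.148 * 4.6 = 0.6808
Step 2: x = sqrt(0.6808)
x = 0.825 um


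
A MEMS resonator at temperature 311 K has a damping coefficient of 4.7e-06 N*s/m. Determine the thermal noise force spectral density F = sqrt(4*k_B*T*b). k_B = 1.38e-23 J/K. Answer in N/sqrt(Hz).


Step 1: Compute 4 * k_B * T * b
= 4 * 1.38e-23 * 311 * 4.7e-06
= 8.0686e-26 N^2/Hz
Step 2: F_noise = sqrt(8.0686e-26)
F_noise = 2.84e-13 N/sqrt(Hz)


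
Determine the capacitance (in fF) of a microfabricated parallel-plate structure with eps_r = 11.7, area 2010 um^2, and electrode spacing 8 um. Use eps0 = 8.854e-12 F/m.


Step 1: Convert area to m^2: A = 2010e-12 m^2
Step 2: Convert gap to m: d = 8e-6 m
Step 3: C = eps0 * eps_r * A / d
C = 8.854e-12 * 11.7 * 2010e-12 / 8e-6
Step 4: Convert to fF (multiply by 1e15).
C = 26.03 fF


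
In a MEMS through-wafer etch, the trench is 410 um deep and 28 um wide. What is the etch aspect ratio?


Step 1: AR = depth / width
Step 2: AR = 410 / 28
AR = 14.6


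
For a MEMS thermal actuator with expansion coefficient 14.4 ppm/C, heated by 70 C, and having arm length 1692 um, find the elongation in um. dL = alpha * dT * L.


Step 1: Convert CTE: alpha = 14.4 ppm/C = 14.4e-6 /C
Step 2: dL = 14.4e-6 * 70 * 1692
dL = 1.7055 um


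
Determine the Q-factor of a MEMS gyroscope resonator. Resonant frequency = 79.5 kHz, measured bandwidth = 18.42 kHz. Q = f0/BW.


Step 1: Q = f0 / bandwidth
Step 2: Q = 79.5 / 18.42
Q = 4.3


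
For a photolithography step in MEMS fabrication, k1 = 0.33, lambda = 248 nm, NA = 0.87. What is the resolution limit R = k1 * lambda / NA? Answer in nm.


Step 1: Identify values: k1 = 0.33, lambda = 248 nm, NA = 0.87
Step 2: R = k1 * lambda / NA
R = 0.33 * 248 / 0.87
R = 94.1 nm


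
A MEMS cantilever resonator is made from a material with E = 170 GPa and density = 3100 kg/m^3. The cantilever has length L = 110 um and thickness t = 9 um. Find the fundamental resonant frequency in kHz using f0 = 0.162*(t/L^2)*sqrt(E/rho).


Step 1: Convert units to SI.
t_SI = 9e-6 m, L_SI = 110e-6 m
Step 2: Calculate sqrt(E/rho).
sqrt(170e9 / 3100) = 7405.32 m/s
Step 3: Compute f0.
f0 = 0.162 * 9e-6 / (110e-6)^2 * 7405.32 = 892310.5 Hz = 892.31 kHz


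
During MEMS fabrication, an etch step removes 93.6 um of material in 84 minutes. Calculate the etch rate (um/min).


Step 1: Etch rate = depth / time
Step 2: rate = 93.6 / 84
rate = 1.114 um/min


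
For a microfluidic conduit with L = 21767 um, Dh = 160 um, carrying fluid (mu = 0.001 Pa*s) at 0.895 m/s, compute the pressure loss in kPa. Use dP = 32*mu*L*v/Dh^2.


Step 1: Convert to SI: L = 21767e-6 m, Dh = 160e-6 m
Step 2: dP = 32 * 0.001 * 21767e-6 * 0.895 / (160e-6)^2
Step 3: dP = 24351.83 Pa
Step 4: Convert to kPa: dP = 24.35 kPa


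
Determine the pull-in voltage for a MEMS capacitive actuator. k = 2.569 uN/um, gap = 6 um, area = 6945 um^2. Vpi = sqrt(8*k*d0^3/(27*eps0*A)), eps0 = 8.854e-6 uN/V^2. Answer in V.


Step 1: Compute numerator: 8 * k * d0^3 = 8 * 2.569 * 6^3 = 4439.232
Step 2: Compute denominator: 27 * eps0 * A = 27 * 8.854e-6 * 6945 = 1.660258
Step 3: Vpi = sqrt(4439.232 / 1.660258)
Vpi = 51.71 V


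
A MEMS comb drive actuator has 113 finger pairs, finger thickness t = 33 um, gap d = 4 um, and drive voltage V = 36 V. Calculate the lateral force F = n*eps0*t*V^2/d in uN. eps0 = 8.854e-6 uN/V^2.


Step 1: Parameters: n=113, eps0=8.854e-6 uN/V^2, t=33 um, V=36 V, d=4 um
Step 2: V^2 = 1296
Step 3: F = 113 * 8.854e-6 * 33 * 1296 / 4
F = 10.697 uN


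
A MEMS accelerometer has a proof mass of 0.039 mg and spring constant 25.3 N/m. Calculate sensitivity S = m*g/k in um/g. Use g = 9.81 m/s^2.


Step 1: Convert mass: m = 0.039 mg = 3.90e-08 kg
Step 2: S = m * g / k = 3.90e-08 * 9.81 / 25.3
Step 3: S = 1.51e-08 m/g
Step 4: Convert to um/g: S = 0.015 um/g


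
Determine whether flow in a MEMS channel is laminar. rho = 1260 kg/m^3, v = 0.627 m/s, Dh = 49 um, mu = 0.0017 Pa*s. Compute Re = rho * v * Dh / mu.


Step 1: Convert Dh to meters: Dh = 49e-6 m
Step 2: Re = rho * v * Dh / mu
Re = 1260 * 0.627 * 49e-6 / 0.0017
Re = 22.771
Since Re = 22.771 is below ~2300, the flow is laminar.


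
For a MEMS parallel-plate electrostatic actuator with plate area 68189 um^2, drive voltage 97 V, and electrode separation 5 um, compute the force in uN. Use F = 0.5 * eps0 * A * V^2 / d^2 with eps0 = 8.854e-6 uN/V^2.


Step 1: Identify parameters.
eps0 = 8.854e-6 uN/V^2, A = 68189 um^2, V = 97 V, d = 5 um
Step 2: Compute V^2 = 97^2 = 9409
Step 3: Compute d^2 = 5^2 = 25
Step 4: F = 0.5 * 8.854e-6 * 68189 * 9409 / 25
F = 113.613 uN


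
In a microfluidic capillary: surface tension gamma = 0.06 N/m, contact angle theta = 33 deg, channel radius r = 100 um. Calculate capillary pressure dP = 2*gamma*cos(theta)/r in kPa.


Step 1: cos(33 deg) = 0.8387
Step 2: Convert r to m: r = 100e-6 m
Step 3: dP = 2 * 0.06 * 0.8387 / 100e-6 = 1006.4 Pa
Step 4: Convert Pa to kPa (divide by 1000).
dP = 1.01 kPa


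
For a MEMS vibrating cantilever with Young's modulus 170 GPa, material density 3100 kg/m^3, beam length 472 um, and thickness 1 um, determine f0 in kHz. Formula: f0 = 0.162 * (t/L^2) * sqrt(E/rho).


Step 1: Convert units to SI.
t_SI = 1e-6 m, L_SI = 472e-6 m
Step 2: Calculate sqrt(E/rho).
sqrt(170e9 / 3100) = 7405.32 m/s
Step 3: Compute f0.
f0 = 0.162 * 1e-6 / (472e-6)^2 * 7405.32 = 5384.9 Hz = 5.38 kHz


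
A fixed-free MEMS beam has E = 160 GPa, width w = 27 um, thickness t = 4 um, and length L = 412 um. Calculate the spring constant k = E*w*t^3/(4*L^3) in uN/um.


Step 1: Convert E to consistent units (1 GPa = 1000 uN/um^2).
E = 160 GPa = 160000 uN/um^2
Step 2: Compute t^3 = 4^3 = 64
Step 3: Compute L^3 = 412^3 = 69934528
Step 4: k = 160000 * 27 * 64 / (4 * 69934528)
k = 0.9884 uN/um


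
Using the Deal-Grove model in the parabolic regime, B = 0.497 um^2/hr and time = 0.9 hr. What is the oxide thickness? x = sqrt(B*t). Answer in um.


Step 1: Compute B*t = 0.497 * 0.9 = 0.4473
Step 2: x = sqrt(0.4473)
x = 0.669 um


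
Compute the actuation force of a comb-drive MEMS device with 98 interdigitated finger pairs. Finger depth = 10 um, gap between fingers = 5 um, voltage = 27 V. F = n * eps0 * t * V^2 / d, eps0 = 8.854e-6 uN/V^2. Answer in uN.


Step 1: Parameters: n=98, eps0=8.854e-6 uN/V^2, t=10 um, V=27 V, d=5 um
Step 2: V^2 = 729
Step 3: F = 98 * 8.854e-6 * 10 * 729 / 5
F = 1.265 uN


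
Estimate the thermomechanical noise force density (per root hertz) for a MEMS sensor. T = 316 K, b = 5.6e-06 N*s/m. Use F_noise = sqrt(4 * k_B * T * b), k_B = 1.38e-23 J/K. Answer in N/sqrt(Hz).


Step 1: Compute 4 * k_B * T * b
= 4 * 1.38e-23 * 316 * 5.6e-06
= 9.7682e-26 N^2/Hz
Step 2: F_noise = sqrt(9.7682e-26)
F_noise = 3.13e-13 N/sqrt(Hz)


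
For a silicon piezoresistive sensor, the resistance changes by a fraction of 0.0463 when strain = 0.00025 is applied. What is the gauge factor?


Step 1: Identify values.
dR/R = 0.0463, strain = 0.00025
Step 2: GF = (dR/R) / strain = 0.0463 / 0.00025
GF = 185.2


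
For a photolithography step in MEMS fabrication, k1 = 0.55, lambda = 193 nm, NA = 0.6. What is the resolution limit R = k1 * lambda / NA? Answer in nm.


Step 1: Identify values: k1 = 0.55, lambda = 193 nm, NA = 0.6
Step 2: R = k1 * lambda / NA
R = 0.55 * 193 / 0.6
R = 176.9 nm


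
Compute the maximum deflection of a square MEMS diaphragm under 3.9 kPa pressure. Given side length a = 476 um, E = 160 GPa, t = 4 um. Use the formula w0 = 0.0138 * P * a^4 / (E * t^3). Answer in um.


Step 1: Convert pressure to compatible units (E is in GPa, so P in GPa).
P = 3.9 kPa = 3.9e-6 GPa
Step 2: Compute numerator: 0.0138 * P * a^4.
a^4 = 476^4 = 51336683776
numerator = 0.0138 * 3.9e-6 * 51336683776 = 2.76294e+03
Step 3: Compute denominator: E * t^3 = 160 * 4^3 = 10240
Step 4: w0 = numerator / denominator = 2.76294e+03 / 10240 = 0.2698 um


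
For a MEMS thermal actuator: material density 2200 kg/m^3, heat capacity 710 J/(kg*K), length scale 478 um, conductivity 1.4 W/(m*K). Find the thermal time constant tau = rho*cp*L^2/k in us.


Step 1: Convert L to m: L = 478e-6 m
Step 2: L^2 = (478e-6)^2 = 2.28484e-07 m^2
Step 3: tau = 2200 * 710 * 2.28484e-07 / 1.4 = 2.5492286286e-01 s
Step 4: Convert to microseconds (multiply by 1e6).
tau = 254922.863 us


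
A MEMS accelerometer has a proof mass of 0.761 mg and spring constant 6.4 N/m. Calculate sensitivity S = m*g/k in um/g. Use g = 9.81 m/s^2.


Step 1: Convert mass: m = 0.761 mg = 7.61e-07 kg
Step 2: S = m * g / k = 7.61e-07 * 9.81 / 6.4
Step 3: S = 1.17e-06 m/g
Step 4: Convert to um/g: S = 1.166 um/g


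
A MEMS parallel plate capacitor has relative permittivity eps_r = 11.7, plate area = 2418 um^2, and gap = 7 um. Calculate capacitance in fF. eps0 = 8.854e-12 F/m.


Step 1: Convert area to m^2: A = 2418e-12 m^2
Step 2: Convert gap to m: d = 7e-6 m
Step 3: C = eps0 * eps_r * A / d
C = 8.854e-12 * 11.7 * 2418e-12 / 7e-6
Step 4: Convert to fF (multiply by 1e15).
C = 35.78 fF


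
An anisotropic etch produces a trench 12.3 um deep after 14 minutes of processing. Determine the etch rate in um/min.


Step 1: Etch rate = depth / time
Step 2: rate = 12.3 / 14
rate = 0.879 um/min


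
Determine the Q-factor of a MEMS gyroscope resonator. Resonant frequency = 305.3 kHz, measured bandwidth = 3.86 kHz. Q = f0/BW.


Step 1: Q = f0 / bandwidth
Step 2: Q = 305.3 / 3.86
Q = 79.1


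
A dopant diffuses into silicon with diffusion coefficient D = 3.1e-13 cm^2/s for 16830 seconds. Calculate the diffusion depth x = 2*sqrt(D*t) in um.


Step 1: Compute D*t = 3.1e-13 * 16830 = 5.2173e-09 cm^2
Step 2: sqrt(D*t) = 7.22309e-05 cm
Step 3: x = 2 * 7.22309e-05 cm = 1.444618e-04 cm
Step 4: Convert to um (1 cm = 1e4 um): x = 1.445 um


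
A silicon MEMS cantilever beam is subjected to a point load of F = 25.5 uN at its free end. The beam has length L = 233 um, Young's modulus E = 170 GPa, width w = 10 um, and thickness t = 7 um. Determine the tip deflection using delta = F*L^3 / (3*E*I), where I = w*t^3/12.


Step 1: Calculate the second moment of area.
I = w * t^3 / 12 = 10 * 7^3 / 12 = 285.8333 um^4
Step 2: Convert E to consistent units (1 GPa = 1000 uN/um^2).
E = 170 GPa = 170000 uN/um^2
Step 3: Calculate tip deflection.
delta = F * L^3 / (3 * E * I)
delta = 25.5 * 233^3 / (3 * 170000 * 285.8333)
delta = 2.2127 um


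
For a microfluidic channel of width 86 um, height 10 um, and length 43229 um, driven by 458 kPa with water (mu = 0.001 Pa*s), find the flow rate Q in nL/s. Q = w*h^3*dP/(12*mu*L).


Step 1: Convert all dimensions to SI (meters).
w = 86e-6 m, h = 10e-6 m, L = 43229e-6 m, dP = 458e3 Pa
Step 2: Q = w * h^3 * dP / (12 * mu * L)
Q = 86e-6 * (10e-6)^3 * 458e3 / (12 * 0.001 * 43229e-6) = 7.592897e-11 m^3/s
Step 3: Convert Q from m^3/s to nL/s (1 m^3 = 1e12 nL, so multiply by 1e12).
Q = 75.929 nL/s


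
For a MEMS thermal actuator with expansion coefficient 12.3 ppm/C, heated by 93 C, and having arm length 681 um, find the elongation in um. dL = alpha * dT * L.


Step 1: Convert CTE: alpha = 12.3 ppm/C = 12.3e-6 /C
Step 2: dL = 12.3e-6 * 93 * 681
dL = 0.779 um


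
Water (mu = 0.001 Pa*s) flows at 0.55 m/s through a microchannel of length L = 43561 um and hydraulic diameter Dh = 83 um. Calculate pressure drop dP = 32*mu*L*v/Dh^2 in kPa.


Step 1: Convert to SI: L = 43561e-6 m, Dh = 83e-6 m
Step 2: dP = 32 * 0.001 * 43561e-6 * 0.55 / (83e-6)^2
Step 3: dP = 111289.53 Pa
Step 4: Convert to kPa: dP = 111.29 kPa


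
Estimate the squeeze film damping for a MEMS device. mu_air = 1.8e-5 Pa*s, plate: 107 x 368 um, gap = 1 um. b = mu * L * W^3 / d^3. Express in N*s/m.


Step 1: Convert to SI.
L = 107e-6 m, W = 368e-6 m, d = 1e-6 m
Step 2: W^3 = (368e-6)^3 = 4.98e-11 m^3
Step 3: d^3 = (1e-6)^3 = 1.00e-18 m^3
Step 4: b = 1.8e-5 * 107e-6 * 4.98e-11 / 1.00e-18
b = 9.60e-02 N*s/m


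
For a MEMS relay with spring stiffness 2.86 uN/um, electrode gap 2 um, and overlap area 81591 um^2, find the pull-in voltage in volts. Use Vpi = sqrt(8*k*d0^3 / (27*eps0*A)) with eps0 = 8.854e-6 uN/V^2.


Step 1: Compute numerator: 8 * k * d0^3 = 8 * 2.86 * 2^3 = 183.04
Step 2: Compute denominator: 27 * eps0 * A = 27 * 8.854e-6 * 81591 = 19.504981
Step 3: Vpi = sqrt(183.04 / 19.504981)
Vpi = 3.06 V


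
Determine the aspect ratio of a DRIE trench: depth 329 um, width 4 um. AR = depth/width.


Step 1: AR = depth / width
Step 2: AR = 329 / 4
AR = 82.3


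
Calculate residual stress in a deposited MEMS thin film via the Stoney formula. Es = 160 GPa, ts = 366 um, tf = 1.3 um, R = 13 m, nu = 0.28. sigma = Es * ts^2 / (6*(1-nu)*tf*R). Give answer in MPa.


Step 1: Compute numerator: Es * ts^2 = 160 * 366^2 = 21432960 (GPa*um^2)
Step 2: Compute denominator (R in um): 6*(1-nu)*tf*R = 6*0.72*1.3*13e6 = 73008000.0 (um^2)
Step 3: sigma (GPa) = 21432960 / 73008000.0 = 2.9357e-01 GPa
Step 4: Convert to MPa (x1000): sigma = 293.6 MPa


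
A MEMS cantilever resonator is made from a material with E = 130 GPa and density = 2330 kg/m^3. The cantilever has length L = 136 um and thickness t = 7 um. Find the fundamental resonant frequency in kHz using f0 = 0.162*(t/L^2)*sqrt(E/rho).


Step 1: Convert units to SI.
t_SI = 7e-6 m, L_SI = 136e-6 m
Step 2: Calculate sqrt(E/rho).
sqrt(130e9 / 2330) = 7469.54 m/s
Step 3: Compute f0.
f0 = 0.162 * 7e-6 / (136e-6)^2 * 7469.54 = 457961.6 Hz = 457.96 kHz


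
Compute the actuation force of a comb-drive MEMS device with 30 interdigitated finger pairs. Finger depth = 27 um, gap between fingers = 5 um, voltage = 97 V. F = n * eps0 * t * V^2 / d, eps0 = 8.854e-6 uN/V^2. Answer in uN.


Step 1: Parameters: n=30, eps0=8.854e-6 uN/V^2, t=27 um, V=97 V, d=5 um
Step 2: V^2 = 9409
Step 3: F = 30 * 8.854e-6 * 27 * 9409 / 5
F = 13.496 uN


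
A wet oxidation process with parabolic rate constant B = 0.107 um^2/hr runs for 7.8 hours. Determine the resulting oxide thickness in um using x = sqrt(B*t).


Step 1: Compute B*t = 0.107 * 7.8 = 0.8346
Step 2: x = sqrt(0.8346)
x = 0.914 um


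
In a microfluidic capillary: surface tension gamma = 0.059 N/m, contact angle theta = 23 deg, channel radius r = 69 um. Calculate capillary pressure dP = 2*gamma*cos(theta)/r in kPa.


Step 1: cos(23 deg) = 0.9205
Step 2: Convert r to m: r = 69e-6 m
Step 3: dP = 2 * 0.059 * 0.9205 / 69e-6 = 1574.2 Pa
Step 4: Convert Pa to kPa (divide by 1000).
dP = 1.57 kPa


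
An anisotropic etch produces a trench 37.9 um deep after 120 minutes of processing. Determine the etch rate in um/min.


Step 1: Etch rate = depth / time
Step 2: rate = 37.9 / 120
rate = 0.316 um/min


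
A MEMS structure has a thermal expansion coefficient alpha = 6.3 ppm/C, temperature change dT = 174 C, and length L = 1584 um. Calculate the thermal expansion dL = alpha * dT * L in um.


Step 1: Convert CTE: alpha = 6.3 ppm/C = 6.3e-6 /C
Step 2: dL = 6.3e-6 * 174 * 1584
dL = 1.7364 um


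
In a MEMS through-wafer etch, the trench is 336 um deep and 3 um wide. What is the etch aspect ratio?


Step 1: AR = depth / width
Step 2: AR = 336 / 3
AR = 112.0


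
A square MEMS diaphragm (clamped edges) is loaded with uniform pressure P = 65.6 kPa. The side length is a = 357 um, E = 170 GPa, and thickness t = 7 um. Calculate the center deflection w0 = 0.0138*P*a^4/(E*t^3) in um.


Step 1: Convert pressure to compatible units (E is in GPa, so P in GPa).
P = 65.6 kPa = 65.6e-6 GPa
Step 2: Compute numerator: 0.0138 * P * a^4.
a^4 = 357^4 = 16243247601
numerator = 0.0138 * 65.6e-6 * 16243247601 = 1.47047e+04
Step 3: Compute denominator: E * t^3 = 170 * 7^3 = 58310
Step 4: w0 = numerator / denominator = 1.47047e+04 / 58310 = 0.2522 um


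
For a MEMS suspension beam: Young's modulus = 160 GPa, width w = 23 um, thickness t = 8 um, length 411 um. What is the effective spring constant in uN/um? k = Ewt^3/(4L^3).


Step 1: Convert E to consistent units (1 GPa = 1000 uN/um^2).
E = 160 GPa = 160000 uN/um^2
Step 2: Compute t^3 = 8^3 = 512
Step 3: Compute L^3 = 411^3 = 69426531
Step 4: k = 160000 * 23 * 512 / (4 * 69426531)
k = 6.7847 uN/um


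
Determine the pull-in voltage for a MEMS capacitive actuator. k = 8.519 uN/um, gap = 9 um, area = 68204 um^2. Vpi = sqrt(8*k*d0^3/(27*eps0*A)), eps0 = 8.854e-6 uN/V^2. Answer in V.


Step 1: Compute numerator: 8 * k * d0^3 = 8 * 8.519 * 9^3 = 49682.808
Step 2: Compute denominator: 27 * eps0 * A = 27 * 8.854e-6 * 68204 = 16.304712
Step 3: Vpi = sqrt(49682.808 / 16.304712)
Vpi = 55.2 V


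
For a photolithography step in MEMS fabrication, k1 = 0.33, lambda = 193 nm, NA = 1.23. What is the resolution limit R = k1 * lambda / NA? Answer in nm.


Step 1: Identify values: k1 = 0.33, lambda = 193 nm, NA = 1.23
Step 2: R = k1 * lambda / NA
R = 0.33 * 193 / 1.23
R = 51.8 nm


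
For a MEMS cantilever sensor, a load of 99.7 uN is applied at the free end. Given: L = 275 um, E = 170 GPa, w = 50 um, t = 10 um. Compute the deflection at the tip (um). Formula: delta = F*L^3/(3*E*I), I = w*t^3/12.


Step 1: Calculate the second moment of area.
I = w * t^3 / 12 = 50 * 10^3 / 12 = 4166.6667 um^4
Step 2: Convert E to consistent units (1 GPa = 1000 uN/um^2).
E = 170 GPa = 170000 uN/um^2
Step 3: Calculate tip deflection.
delta = F * L^3 / (3 * E * I)
delta = 99.7 * 275^3 / (3 * 170000 * 4166.6667)
delta = 0.9757 um


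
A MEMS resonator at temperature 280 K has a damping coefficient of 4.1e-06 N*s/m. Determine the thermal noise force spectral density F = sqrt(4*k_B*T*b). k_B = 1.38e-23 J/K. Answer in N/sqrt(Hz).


Step 1: Compute 4 * k_B * T * b
= 4 * 1.38e-23 * 280 * 4.1e-06
= 6.3370e-26 N^2/Hz
Step 2: F_noise = sqrt(6.3370e-26)
F_noise = 2.52e-13 N/sqrt(Hz)


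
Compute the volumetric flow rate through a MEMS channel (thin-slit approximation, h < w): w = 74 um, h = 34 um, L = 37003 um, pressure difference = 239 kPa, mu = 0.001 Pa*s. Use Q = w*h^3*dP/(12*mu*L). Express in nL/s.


Step 1: Convert all dimensions to SI (meters).
w = 74e-6 m, h = 34e-6 m, L = 37003e-6 m, dP = 239e3 Pa
Step 2: Q = w * h^3 * dP / (12 * mu * L)
Q = 74e-6 * (34e-6)^3 * 239e3 / (12 * 0.001 * 37003e-6) = 1.5654824e-09 m^3/s
Step 3: Convert Q from m^3/s to nL/s (1 m^3 = 1e12 nL, so multiply by 1e12).
Q = 1565.482 nL/s


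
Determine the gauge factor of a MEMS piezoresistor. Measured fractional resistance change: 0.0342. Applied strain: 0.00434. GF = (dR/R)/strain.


Step 1: Identify values.
dR/R = 0.0342, strain = 0.00434
Step 2: GF = (dR/R) / strain = 0.0342 / 0.00434
GF = 7.9


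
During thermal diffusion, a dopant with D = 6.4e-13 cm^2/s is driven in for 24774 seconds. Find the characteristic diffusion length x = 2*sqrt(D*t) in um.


Step 1: Compute D*t = 6.4e-13 * 24774 = 1.585536e-08 cm^2
Step 2: sqrt(D*t) = 1.25918e-04 cm
Step 3: x = 2 * 1.25918e-04 cm = 2.51836e-04 cm
Step 4: Convert to um (1 cm = 1e4 um): x = 2.518 um


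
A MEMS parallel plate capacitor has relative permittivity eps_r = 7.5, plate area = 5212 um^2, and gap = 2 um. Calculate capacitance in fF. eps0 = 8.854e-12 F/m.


Step 1: Convert area to m^2: A = 5212e-12 m^2
Step 2: Convert gap to m: d = 2e-6 m
Step 3: C = eps0 * eps_r * A / d
C = 8.854e-12 * 7.5 * 5212e-12 / 2e-6
Step 4: Convert to fF (multiply by 1e15).
C = 173.05 fF


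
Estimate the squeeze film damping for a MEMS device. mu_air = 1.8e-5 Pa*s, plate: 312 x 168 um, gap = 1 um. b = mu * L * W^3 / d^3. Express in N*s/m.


Step 1: Convert to SI.
L = 312e-6 m, W = 168e-6 m, d = 1e-6 m
Step 2: W^3 = (168e-6)^3 = 4.74e-12 m^3
Step 3: d^3 = (1e-6)^3 = 1.00e-18 m^3
Step 4: b = 1.8e-5 * 312e-6 * 4.74e-12 / 1.00e-18
b = 2.66e-02 N*s/m


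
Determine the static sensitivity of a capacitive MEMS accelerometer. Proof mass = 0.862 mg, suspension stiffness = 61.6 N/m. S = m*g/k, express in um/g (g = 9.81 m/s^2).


Step 1: Convert mass: m = 0.862 mg = 8.62e-07 kg
Step 2: S = m * g / k = 8.62e-07 * 9.81 / 61.6
Step 3: S = 1.37e-07 m/g
Step 4: Convert to um/g: S = 0.137 um/g


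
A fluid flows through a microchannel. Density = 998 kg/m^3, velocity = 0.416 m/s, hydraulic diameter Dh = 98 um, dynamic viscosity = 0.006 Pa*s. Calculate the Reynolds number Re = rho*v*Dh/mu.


Step 1: Convert Dh to meters: Dh = 98e-6 m
Step 2: Re = rho * v * Dh / mu
Re = 998 * 0.416 * 98e-6 / 0.006
Re = 6.781


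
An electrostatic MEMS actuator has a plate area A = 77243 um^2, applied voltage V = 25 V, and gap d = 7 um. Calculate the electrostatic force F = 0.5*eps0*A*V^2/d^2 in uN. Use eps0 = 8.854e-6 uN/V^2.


Step 1: Identify parameters.
eps0 = 8.854e-6 uN/V^2, A = 77243 um^2, V = 25 V, d = 7 um
Step 2: Compute V^2 = 25^2 = 625
Step 3: Compute d^2 = 7^2 = 49
Step 4: F = 0.5 * 8.854e-6 * 77243 * 625 / 49
F = 4.362 uN


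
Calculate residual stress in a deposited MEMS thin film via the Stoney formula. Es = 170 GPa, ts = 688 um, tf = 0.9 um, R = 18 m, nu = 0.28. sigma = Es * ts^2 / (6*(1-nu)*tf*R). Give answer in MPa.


Step 1: Compute numerator: Es * ts^2 = 170 * 688^2 = 80468480 (GPa*um^2)
Step 2: Compute denominator (R in um): 6*(1-nu)*tf*R = 6*0.72*0.9*18e6 = 69984000.0 (um^2)
Step 3: sigma (GPa) = 80468480 / 69984000.0 = 1.149813e+00 GPa
Step 4: Convert to MPa (x1000): sigma = 1149.8 MPa


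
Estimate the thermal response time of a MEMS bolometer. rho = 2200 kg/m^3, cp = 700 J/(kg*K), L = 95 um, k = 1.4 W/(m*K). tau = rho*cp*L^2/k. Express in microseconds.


Step 1: Convert L to m: L = 95e-6 m
Step 2: L^2 = (95e-6)^2 = 9.025e-09 m^2
Step 3: tau = 2200 * 700 * 9.025e-09 / 1.4 = 9.9275e-03 s
Step 4: Convert to microseconds (multiply by 1e6).
tau = 9927.5 us


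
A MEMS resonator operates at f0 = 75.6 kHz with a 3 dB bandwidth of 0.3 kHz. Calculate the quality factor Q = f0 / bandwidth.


Step 1: Q = f0 / bandwidth
Step 2: Q = 75.6 / 0.3
Q = 252.0


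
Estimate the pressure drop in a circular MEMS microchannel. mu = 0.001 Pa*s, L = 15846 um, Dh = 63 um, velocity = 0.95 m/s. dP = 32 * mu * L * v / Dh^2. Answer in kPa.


Step 1: Convert to SI: L = 15846e-6 m, Dh = 63e-6 m
Step 2: dP = 32 * 0.001 * 15846e-6 * 0.95 / (63e-6)^2
Step 3: dP = 121370.22 Pa
Step 4: Convert to kPa: dP = 121.37 kPa


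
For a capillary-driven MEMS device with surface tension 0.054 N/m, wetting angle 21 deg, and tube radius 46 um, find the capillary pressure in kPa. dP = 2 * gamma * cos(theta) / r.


Step 1: cos(21 deg) = 0.9336
Step 2: Convert r to m: r = 46e-6 m
Step 3: dP = 2 * 0.054 * 0.9336 / 46e-6 = 2191.9 Pa
Step 4: Convert Pa to kPa (divide by 1000).
dP = 2.19 kPa


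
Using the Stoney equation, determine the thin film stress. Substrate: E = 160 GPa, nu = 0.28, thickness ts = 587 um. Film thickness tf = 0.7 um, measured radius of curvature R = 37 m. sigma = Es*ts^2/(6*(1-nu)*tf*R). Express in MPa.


Step 1: Compute numerator: Es * ts^2 = 160 * 587^2 = 55131040 (GPa*um^2)
Step 2: Compute denominator (R in um): 6*(1-nu)*tf*R = 6*0.72*0.7*37e6 = 111888000.0 (um^2)
Step 3: sigma (GPa) = 55131040 / 111888000.0 = 4.92734e-01 GPa
Step 4: Convert to MPa (x1000): sigma = 492.7 MPa


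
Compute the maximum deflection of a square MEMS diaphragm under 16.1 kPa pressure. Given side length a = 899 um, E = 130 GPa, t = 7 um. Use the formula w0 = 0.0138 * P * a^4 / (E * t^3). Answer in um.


Step 1: Convert pressure to compatible units (E is in GPa, so P in GPa).
P = 16.1 kPa = 16.1e-6 GPa
Step 2: Compute numerator: 0.0138 * P * a^4.
a^4 = 899^4 = 653188856401
numerator = 0.0138 * 16.1e-6 * 653188856401 = 1.451255e+05
Step 3: Compute denominator: E * t^3 = 130 * 7^3 = 44590
Step 4: w0 = numerator / denominator = 1.451255e+05 / 44590 = 3.2547 um


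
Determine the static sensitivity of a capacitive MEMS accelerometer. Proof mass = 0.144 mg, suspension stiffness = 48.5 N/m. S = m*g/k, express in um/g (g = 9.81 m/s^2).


Step 1: Convert mass: m = 0.144 mg = 1.44e-07 kg
Step 2: S = m * g / k = 1.44e-07 * 9.81 / 48.5
Step 3: S = 2.91e-08 m/g
Step 4: Convert to um/g: S = 0.029 um/g


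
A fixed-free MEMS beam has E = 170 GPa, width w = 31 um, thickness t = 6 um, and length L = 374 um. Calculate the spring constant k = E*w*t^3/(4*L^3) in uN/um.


Step 1: Convert E to consistent units (1 GPa = 1000 uN/um^2).
E = 170 GPa = 170000 uN/um^2
Step 2: Compute t^3 = 6^3 = 216
Step 3: Compute L^3 = 374^3 = 52313624
Step 4: k = 170000 * 31 * 216 / (4 * 52313624)
k = 5.4399 uN/um


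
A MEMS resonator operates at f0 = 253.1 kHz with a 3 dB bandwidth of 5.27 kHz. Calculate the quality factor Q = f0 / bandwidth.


Step 1: Q = f0 / bandwidth
Step 2: Q = 253.1 / 5.27
Q = 48.0


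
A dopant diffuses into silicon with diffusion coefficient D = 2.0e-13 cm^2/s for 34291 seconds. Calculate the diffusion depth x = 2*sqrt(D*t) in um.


Step 1: Compute D*t = 2.0e-13 * 34291 = 6.8582e-09 cm^2
Step 2: sqrt(D*t) = 8.28142e-05 cm
Step 3: x = 2 * 8.28142e-05 cm = 1.656284e-04 cm
Step 4: Convert to um (1 cm = 1e4 um): x = 1.656 um


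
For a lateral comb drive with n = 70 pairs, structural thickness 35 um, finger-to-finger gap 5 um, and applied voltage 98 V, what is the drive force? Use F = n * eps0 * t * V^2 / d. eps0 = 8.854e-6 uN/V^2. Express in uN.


Step 1: Parameters: n=70, eps0=8.854e-6 uN/V^2, t=35 um, V=98 V, d=5 um
Step 2: V^2 = 9604
Step 3: F = 70 * 8.854e-6 * 35 * 9604 / 5
F = 41.667 uN


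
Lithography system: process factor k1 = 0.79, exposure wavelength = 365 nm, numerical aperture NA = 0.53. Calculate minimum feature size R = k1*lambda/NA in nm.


Step 1: Identify values: k1 = 0.79, lambda = 365 nm, NA = 0.53
Step 2: R = k1 * lambda / NA
R = 0.79 * 365 / 0.53
R = 544.1 nm


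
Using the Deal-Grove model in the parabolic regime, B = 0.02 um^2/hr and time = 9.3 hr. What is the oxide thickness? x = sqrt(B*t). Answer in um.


Step 1: Compute B*t = 0.02 * 9.3 = 0.186
Step 2: x = sqrt(0.186)
x = 0.431 um


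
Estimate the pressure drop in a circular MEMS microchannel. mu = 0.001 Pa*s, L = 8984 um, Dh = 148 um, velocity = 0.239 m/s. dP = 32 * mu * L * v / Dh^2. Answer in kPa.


Step 1: Convert to SI: L = 8984e-6 m, Dh = 148e-6 m
Step 2: dP = 32 * 0.001 * 8984e-6 * 0.239 / (148e-6)^2
Step 3: dP = 3136.85 Pa
Step 4: Convert to kPa: dP = 3.14 kPa


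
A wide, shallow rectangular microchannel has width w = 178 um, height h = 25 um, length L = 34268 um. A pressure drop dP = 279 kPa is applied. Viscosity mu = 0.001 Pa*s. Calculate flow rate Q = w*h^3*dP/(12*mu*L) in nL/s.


Step 1: Convert all dimensions to SI (meters).
w = 178e-6 m, h = 25e-6 m, L = 34268e-6 m, dP = 279e3 Pa
Step 2: Q = w * h^3 * dP / (12 * mu * L)
Q = 178e-6 * (25e-6)^3 * 279e3 / (12 * 0.001 * 34268e-6) = 1.8870101e-09 m^3/s
Step 3: Convert Q from m^3/s to nL/s (1 m^3 = 1e12 nL, so multiply by 1e12).
Q = 1887.01 nL/s


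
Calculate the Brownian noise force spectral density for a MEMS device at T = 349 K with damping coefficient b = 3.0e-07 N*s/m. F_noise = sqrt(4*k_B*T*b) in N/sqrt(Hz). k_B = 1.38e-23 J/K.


Step 1: Compute 4 * k_B * T * b
= 4 * 1.38e-23 * 349 * 3.0e-07
= 5.7794e-27 N^2/Hz
Step 2: F_noise = sqrt(5.7794e-27)
F_noise = 7.60e-14 N/sqrt(Hz)


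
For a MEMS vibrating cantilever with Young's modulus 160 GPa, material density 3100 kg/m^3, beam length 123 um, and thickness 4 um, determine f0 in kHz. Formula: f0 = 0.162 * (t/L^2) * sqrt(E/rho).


Step 1: Convert units to SI.
t_SI = 4e-6 m, L_SI = 123e-6 m
Step 2: Calculate sqrt(E/rho).
sqrt(160e9 / 3100) = 7184.21 m/s
Step 3: Compute f0.
f0 = 0.162 * 4e-6 / (123e-6)^2 * 7184.21 = 307711.6 Hz = 307.71 kHz


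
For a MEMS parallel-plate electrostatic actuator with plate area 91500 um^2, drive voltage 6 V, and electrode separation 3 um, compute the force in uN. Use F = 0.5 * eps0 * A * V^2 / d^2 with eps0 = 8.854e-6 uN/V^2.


Step 1: Identify parameters.
eps0 = 8.854e-6 uN/V^2, A = 91500 um^2, V = 6 V, d = 3 um
Step 2: Compute V^2 = 6^2 = 36
Step 3: Compute d^2 = 3^2 = 9
Step 4: F = 0.5 * 8.854e-6 * 91500 * 36 / 9
F = 1.62 uN


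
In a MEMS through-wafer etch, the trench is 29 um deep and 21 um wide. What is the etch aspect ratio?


Step 1: AR = depth / width
Step 2: AR = 29 / 21
AR = 1.4


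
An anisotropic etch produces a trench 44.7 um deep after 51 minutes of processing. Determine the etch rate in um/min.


Step 1: Etch rate = depth / time
Step 2: rate = 44.7 / 51
rate = 0.876 um/min


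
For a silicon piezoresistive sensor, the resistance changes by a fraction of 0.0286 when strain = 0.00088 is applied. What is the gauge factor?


Step 1: Identify values.
dR/R = 0.0286, strain = 0.00088
Step 2: GF = (dR/R) / strain = 0.0286 / 0.00088
GF = 32.5


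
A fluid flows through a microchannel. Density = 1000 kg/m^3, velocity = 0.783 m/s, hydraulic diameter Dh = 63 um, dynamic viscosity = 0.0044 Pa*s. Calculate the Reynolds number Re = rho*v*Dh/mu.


Step 1: Convert Dh to meters: Dh = 63e-6 m
Step 2: Re = rho * v * Dh / mu
Re = 1000 * 0.783 * 63e-6 / 0.0044
Re = 11.211


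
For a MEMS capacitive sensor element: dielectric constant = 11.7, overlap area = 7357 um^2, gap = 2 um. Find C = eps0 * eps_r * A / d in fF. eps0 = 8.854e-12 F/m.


Step 1: Convert area to m^2: A = 7357e-12 m^2
Step 2: Convert gap to m: d = 2e-6 m
Step 3: C = eps0 * eps_r * A / d
C = 8.854e-12 * 11.7 * 7357e-12 / 2e-6
Step 4: Convert to fF (multiply by 1e15).
C = 381.06 fF


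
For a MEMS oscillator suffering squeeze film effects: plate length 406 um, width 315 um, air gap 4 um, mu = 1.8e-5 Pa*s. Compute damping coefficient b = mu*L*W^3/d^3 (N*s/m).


Step 1: Convert to SI.
L = 406e-6 m, W = 315e-6 m, d = 4e-6 m
Step 2: W^3 = (315e-6)^3 = 3.13e-11 m^3
Step 3: d^3 = (4e-6)^3 = 6.40e-17 m^3
Step 4: b = 1.8e-5 * 406e-6 * 3.13e-11 / 6.40e-17
b = 3.57e-03 N*s/m


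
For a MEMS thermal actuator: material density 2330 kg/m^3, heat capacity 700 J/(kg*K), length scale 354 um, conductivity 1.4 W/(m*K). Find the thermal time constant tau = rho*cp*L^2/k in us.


Step 1: Convert L to m: L = 354e-6 m
Step 2: L^2 = (354e-6)^2 = 1.25316e-07 m^2
Step 3: tau = 2330 * 700 * 1.25316e-07 / 1.4 = 1.4599314e-01 s
Step 4: Convert to microseconds (multiply by 1e6).
tau = 145993.14 us


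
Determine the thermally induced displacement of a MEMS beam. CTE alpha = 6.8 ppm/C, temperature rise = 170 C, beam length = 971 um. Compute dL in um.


Step 1: Convert CTE: alpha = 6.8 ppm/C = 6.8e-6 /C
Step 2: dL = 6.8e-6 * 170 * 971
dL = 1.1225 um


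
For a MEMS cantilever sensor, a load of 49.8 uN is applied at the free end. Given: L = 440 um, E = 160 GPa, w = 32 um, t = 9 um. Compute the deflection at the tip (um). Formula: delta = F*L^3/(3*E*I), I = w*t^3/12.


Step 1: Calculate the second moment of area.
I = w * t^3 / 12 = 32 * 9^3 / 12 = 1944.0 um^4
Step 2: Convert E to consistent units (1 GPa = 1000 uN/um^2).
E = 160 GPa = 160000 uN/um^2
Step 3: Calculate tip deflection.
delta = F * L^3 / (3 * E * I)
delta = 49.8 * 440^3 / (3 * 160000 * 1944.0)
delta = 4.5462 um


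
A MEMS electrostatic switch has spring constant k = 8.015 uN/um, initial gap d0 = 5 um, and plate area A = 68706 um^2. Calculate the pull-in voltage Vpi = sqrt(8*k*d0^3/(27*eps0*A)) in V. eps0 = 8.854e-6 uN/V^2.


Step 1: Compute numerator: 8 * k * d0^3 = 8 * 8.015 * 5^3 = 8015.0
Step 2: Compute denominator: 27 * eps0 * A = 27 * 8.854e-6 * 68706 = 16.424719
Step 3: Vpi = sqrt(8015.0 / 16.424719)
Vpi = 22.09 V
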